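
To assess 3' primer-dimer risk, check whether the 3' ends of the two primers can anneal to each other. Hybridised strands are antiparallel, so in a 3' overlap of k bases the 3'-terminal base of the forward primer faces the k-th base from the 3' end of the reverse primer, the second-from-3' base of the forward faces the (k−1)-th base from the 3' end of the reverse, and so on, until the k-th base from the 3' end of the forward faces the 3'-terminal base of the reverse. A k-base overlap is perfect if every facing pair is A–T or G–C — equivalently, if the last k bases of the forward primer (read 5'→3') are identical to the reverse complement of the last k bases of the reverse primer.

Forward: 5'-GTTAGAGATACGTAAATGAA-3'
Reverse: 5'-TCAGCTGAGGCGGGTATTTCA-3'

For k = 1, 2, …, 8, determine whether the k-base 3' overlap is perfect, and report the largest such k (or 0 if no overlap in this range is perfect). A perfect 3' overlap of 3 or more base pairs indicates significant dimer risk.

Last 8 bases (5'→3') — forward …TAAATGAA, reverse …GTATTTCA.
Reverse complement of the reverse primer's last 8 bases: TGAAATAC; its first k bases are the reverse complement of the reverse primer's last k bases, so a perfect k-base overlap needs the forward primer's last k bases to equal them.
Comparing (forward last k vs required): k=1: A vs T ✗; k=2: AA vs TG ✗; k=3: GAA vs TGA ✗; k=4: TGAA vs TGAA ✓; k=5: ATGAA vs TGAAA ✗; k=6: AATGAA vs TGAAAT ✗; k=7: AAATGAA vs TGAAATA ✗; k=8: TAAATGAA vs TGAAATAC ✗.
Only k = 4 is perfect, so the longest perfect 3' overlap is 4.

Longest perfect overlap: 4 complementary base pairs; significant dimer risk (threshold 3).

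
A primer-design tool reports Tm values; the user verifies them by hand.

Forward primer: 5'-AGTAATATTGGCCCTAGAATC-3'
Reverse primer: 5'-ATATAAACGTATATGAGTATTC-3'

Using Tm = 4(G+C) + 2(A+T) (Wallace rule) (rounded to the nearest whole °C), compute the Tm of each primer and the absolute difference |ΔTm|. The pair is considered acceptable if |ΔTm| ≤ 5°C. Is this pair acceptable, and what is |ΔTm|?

|ΔTm| = 4°C; the pair is acceptable.

Forward: A=7 T=6 G=4 C=4 → Tm = 2·13 + 4·8 = 58°C.
Reverse: A=9 T=8 G=3 C=2 → Tm = 2·17 + 4·5 = 54°C.
|ΔTm| = |58 − 54| = 4°C, ≤ 5°C.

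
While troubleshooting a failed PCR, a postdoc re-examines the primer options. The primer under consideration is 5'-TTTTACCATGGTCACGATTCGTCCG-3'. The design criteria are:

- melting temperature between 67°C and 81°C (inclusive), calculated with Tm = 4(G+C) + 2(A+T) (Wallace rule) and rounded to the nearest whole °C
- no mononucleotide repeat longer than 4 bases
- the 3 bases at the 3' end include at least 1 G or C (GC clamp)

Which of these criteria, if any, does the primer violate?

Meets all criteria.

Base counts: A=4, T=9, G=5, C=7 (length 25).
Tm: Tm = 2·13 + 4·12 = 74°C ✓
homopolymer run: longest run = 4 ✓
GC clamp: 3' end CCG has 3 G/C ✓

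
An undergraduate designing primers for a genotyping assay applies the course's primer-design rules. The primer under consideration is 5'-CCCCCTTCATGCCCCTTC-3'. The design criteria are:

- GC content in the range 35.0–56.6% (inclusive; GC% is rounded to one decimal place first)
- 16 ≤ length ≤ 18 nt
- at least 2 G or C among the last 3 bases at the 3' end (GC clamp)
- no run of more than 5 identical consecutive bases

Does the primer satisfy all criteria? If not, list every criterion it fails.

Base counts: A=1, T=5, G=1, C=11 (length 18).
GC content: GC 12/18 = 66.7%, outside 35.0–56.6% ✗
length: length 18 ✓
GC clamp: 3' end TTC has 1 G/C, need ≥2 ✗
homopolymer run: longest run = 5 ✓

Fails: GC content, GC clamp.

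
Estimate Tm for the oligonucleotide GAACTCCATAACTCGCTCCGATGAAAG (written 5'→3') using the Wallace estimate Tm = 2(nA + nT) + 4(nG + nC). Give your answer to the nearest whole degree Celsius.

80°C

Base counts: A=9, T=5, G=5, C=8 (length 27).
Tm = 2·(9+5) + 4·(5+8) = 2·14 + 4·13 = 28 + 52 = 80°C.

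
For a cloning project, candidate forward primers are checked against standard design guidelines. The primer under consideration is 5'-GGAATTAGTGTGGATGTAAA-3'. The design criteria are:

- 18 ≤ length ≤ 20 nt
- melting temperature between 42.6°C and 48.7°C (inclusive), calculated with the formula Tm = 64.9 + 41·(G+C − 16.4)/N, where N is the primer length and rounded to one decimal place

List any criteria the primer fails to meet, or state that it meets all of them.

Meets all criteria.

Base counts: A=7, T=6, G=7, C=0 (length 20).
length: length 20 ✓
Tm: Tm = 64.9 + 41·(7 − 16.4)/20 = 45.6°C ✓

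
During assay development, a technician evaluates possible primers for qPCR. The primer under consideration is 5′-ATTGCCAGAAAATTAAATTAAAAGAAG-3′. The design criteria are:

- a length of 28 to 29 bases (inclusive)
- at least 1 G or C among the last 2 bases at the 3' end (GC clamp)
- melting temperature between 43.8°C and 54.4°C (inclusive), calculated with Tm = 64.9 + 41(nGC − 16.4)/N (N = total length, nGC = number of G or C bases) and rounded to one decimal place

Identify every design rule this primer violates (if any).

Fails: length.

Base counts: A=15, T=6, G=4, C=2 (length 27).
length: length 27, outside 28–29 ✗
GC clamp: 3' end AG has 1 G/C ✓
Tm: Tm = 64.9 + 41·(6 − 16.4)/27 = 49.1°C ✓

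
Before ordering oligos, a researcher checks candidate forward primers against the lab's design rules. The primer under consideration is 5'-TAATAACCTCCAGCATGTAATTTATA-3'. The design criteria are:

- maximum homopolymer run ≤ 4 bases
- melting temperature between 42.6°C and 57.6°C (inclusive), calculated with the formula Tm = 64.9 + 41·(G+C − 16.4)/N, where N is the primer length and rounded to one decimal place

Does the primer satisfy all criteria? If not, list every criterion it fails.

Base counts: A=10, T=9, G=2, C=5 (length 26).
homopolymer run: longest run = 3 ✓
Tm: Tm = 64.9 + 41·(7 − 16.4)/26 = 50.1°C ✓

Meets all criteria.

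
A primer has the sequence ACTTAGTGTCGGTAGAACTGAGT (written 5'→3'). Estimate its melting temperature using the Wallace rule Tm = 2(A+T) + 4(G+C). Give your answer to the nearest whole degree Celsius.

66°C

Base counts: A=6, T=7, G=7, C=3 (length 23).
Tm = 2·(6+7) + 4·(7+3) = 2·13 + 4·10 = 26 + 40 = 66°C.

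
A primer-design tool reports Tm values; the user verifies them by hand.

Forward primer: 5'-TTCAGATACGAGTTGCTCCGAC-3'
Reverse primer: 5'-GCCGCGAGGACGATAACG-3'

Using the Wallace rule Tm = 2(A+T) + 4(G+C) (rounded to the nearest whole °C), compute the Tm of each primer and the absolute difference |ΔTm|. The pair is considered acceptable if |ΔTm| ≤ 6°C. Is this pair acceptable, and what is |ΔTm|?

|ΔTm| = 6°C; the pair is acceptable.

Forward: A=5 T=6 G=5 C=6 → Tm = 2·11 + 4·11 = 66°C.
Reverse: A=5 T=1 G=7 C=5 → Tm = 2·6 + 4·12 = 60°C.
|ΔTm| = |66 − 60| = 6°C, ≤ 6°C.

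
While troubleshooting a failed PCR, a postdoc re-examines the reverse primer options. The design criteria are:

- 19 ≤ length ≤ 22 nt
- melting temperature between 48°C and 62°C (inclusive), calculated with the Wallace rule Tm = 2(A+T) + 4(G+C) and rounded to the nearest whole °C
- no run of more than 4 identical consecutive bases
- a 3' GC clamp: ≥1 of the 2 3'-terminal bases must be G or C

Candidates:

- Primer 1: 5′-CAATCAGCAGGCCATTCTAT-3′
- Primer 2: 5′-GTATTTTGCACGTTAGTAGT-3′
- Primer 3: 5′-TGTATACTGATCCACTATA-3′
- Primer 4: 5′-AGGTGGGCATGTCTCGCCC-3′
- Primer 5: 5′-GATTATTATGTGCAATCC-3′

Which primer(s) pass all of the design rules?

Primer 2 only.

Primer 1 (20 nt, A=6 T=5 G=3 C=6): length 20 ✓; Tm = 2·11 + 4·9 = 58°C ✓; longest run = 2 ✓; 3' end AT has 0 G/C, need ≥1 ✗ — fails.
Primer 2 (20 nt, A=4 T=9 G=5 C=2): length 20 ✓; Tm = 2·13 + 4·7 = 54°C ✓; longest run = 4 ✓; 3' end GT has 1 G/C ✓ — passes.
Primer 3 (19 nt, A=6 T=7 G=2 C=4): length 19 ✓; Tm = 2·13 + 4·6 = 50°C ✓; longest run = 2 ✓; 3' end TA has 0 G/C, need ≥1 ✗ — fails.
Primer 4 (19 nt, A=2 T=4 G=7 C=6): length 19 ✓; Tm = 2·6 + 4·13 = 64°C, outside 48–62°C ✗; longest run = 3 ✓; 3' end CC has 2 G/C ✓ — fails.
Primer 5 (18 nt, A=5 T=7 G=3 C=3): length 18, outside 19–22 ✗; Tm = 2·12 + 4·6 = 48°C ✓; longest run = 2 ✓; 3' end CC has 2 G/C ✓ — fails.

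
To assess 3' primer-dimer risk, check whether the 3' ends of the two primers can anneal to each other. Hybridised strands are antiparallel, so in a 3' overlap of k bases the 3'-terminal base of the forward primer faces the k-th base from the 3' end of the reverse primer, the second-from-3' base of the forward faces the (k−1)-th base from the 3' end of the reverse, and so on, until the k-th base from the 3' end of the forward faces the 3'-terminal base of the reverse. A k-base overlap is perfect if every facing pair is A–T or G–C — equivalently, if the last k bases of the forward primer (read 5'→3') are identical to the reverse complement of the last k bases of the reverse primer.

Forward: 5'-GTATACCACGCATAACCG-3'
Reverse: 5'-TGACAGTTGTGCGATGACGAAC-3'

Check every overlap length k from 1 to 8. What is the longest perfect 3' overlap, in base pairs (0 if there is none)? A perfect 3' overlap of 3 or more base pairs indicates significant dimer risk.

Longest perfect overlap: 1 complementary base pair; below the dimer-risk threshold (threshold 3).

Last 8 bases (5'→3') — forward …CATAACCG, reverse …TGACGAAC.
Reverse complement of the reverse primer's last 8 bases: GTTCGTCA; its first k bases are the reverse complement of the reverse primer's last k bases, so a perfect k-base overlap needs the forward primer's last k bases to equal them.
Comparing (forward last k vs required): k=1: G vs G ✓; k=2: CG vs GT ✗; k=3: CCG vs GTT ✗; k=4: ACCG vs GTTC ✗; k=5: AACCG vs GTTCG ✗; k=6: TAACCG vs GTTCGT ✗; k=7: ATAACCG vs GTTCGTC ✗; k=8: CATAACCG vs GTTCGTCA ✗.
Only k = 1 is perfect, so the longest perfect 3' overlap is 1.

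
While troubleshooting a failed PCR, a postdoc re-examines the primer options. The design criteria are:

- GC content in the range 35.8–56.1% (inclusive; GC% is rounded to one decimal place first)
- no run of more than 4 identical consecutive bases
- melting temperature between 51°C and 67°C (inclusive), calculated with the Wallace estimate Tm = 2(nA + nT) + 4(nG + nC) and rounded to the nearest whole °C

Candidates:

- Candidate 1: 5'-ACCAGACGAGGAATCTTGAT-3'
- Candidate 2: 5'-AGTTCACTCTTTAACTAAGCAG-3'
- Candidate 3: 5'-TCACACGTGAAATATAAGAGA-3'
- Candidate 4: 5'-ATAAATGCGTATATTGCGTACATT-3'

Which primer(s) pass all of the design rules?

Candidate 1 (20 nt, A=7 T=4 G=5 C=4): GC 9/20 = 45.0% ✓; longest run = 2 ✓; Tm = 2·11 + 4·9 = 58°C ✓ — passes.
Candidate 2 (22 nt, A=7 T=7 G=3 C=5): GC 8/22 = 36.4% ✓; longest run = 3 ✓; Tm = 2·14 + 4·8 = 60°C ✓ — passes.
Candidate 3 (21 nt, A=10 T=4 G=4 C=3): GC 7/21 = 33.3%, outside 35.8–56.1% ✗; longest run = 3 ✓; Tm = 2·14 + 4·7 = 56°C ✓ — fails.
Candidate 4 (24 nt, A=8 T=9 G=4 C=3): GC 7/24 = 29.2%, outside 35.8–56.1% ✗; longest run = 3 ✓; Tm = 2·17 + 4·7 = 62°C ✓ — fails.

Candidate 1 and Candidate 2.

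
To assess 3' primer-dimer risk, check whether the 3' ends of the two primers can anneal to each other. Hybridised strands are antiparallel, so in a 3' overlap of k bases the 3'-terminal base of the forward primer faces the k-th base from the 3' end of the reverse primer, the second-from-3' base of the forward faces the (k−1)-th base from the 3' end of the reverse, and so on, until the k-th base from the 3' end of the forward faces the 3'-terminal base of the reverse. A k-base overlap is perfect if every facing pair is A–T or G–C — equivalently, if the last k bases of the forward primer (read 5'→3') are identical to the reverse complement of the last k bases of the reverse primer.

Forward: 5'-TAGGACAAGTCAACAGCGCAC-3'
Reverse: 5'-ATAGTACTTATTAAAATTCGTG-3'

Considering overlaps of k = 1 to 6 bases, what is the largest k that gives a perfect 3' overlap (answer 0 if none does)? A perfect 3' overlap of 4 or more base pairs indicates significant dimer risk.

Longest perfect overlap: 3 complementary base pairs; below the dimer-risk threshold (threshold 4).

Last 6 bases (5'→3') — forward …GCGCAC, reverse …TTCGTG.
Reverse complement of the reverse primer's last 6 bases: CACGAA; its first k bases are the reverse complement of the reverse primer's last k bases, so a perfect k-base overlap needs the forward primer's last k bases to equal them.
Comparing (forward last k vs required): k=1: C vs C ✓; k=2: AC vs CA ✗; k=3: CAC vs CAC ✓; k=4: GCAC vs CACG ✗; k=5: CGCAC vs CACGA ✗; k=6: GCGCAC vs CACGAA ✗.
Perfect overlaps at k = 1, 3; the largest is 3.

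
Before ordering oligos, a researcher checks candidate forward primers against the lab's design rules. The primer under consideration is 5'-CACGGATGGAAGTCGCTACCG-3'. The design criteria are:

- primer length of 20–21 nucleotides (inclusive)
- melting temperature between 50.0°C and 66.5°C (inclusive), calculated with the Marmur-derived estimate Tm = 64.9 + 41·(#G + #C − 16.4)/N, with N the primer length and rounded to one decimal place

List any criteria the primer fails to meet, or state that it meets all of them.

Base counts: A=5, T=3, G=7, C=6 (length 21).
length: length 21 ✓
Tm: Tm = 64.9 + 41·(13 − 16.4)/21 = 58.3°C ✓

Meets all criteria.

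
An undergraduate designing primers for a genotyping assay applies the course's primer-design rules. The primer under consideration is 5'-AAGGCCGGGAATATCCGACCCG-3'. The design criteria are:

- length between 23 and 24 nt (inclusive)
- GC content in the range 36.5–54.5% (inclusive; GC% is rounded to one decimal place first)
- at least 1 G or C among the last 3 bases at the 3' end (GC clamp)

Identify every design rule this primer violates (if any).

Fails: length, GC content.

Base counts: A=6, T=2, G=7, C=7 (length 22).
length: length 22, outside 23–24 ✗
GC content: GC 14/22 = 63.6%, outside 36.5–54.5% ✗
GC clamp: 3' end CCG has 3 G/C ✓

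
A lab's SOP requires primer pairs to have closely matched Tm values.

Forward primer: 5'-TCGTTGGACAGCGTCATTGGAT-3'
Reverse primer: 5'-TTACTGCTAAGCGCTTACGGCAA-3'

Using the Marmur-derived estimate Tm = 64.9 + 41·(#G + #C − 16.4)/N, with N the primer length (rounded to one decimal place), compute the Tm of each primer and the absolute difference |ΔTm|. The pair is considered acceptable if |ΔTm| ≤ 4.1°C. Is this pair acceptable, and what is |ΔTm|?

Forward: G+C = 11, N = 22 → Tm = 64.9 + 41·(11 − 16.4)/22 = 54.8°C.
Reverse: G+C = 11, N = 23 → Tm = 64.9 + 41·(11 − 16.4)/23 = 55.3°C.
|ΔTm| = |54.8 − 55.3| = 0.5°C, ≤ 4.1°C.

|ΔTm| = 0.5°C; the pair is acceptable.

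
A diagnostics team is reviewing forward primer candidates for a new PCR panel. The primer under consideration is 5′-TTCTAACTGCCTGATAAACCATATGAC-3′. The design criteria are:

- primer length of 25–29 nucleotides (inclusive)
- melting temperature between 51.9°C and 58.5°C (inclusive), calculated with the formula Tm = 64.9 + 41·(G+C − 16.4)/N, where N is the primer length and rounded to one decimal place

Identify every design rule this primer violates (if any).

Base counts: A=9, T=8, G=3, C=7 (length 27).
length: length 27 ✓
Tm: Tm = 64.9 + 41·(10 − 16.4)/27 = 55.2°C ✓

Meets all criteria.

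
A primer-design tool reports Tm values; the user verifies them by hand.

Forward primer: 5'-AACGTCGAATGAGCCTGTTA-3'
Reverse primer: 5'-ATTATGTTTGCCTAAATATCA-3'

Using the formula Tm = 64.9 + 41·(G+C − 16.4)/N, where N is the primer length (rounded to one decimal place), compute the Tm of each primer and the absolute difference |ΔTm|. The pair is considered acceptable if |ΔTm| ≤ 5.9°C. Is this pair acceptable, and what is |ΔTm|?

|ΔTm| = 7.1°C; the pair is not acceptable.

Forward: G+C = 9, N = 20 → Tm = 64.9 + 41·(9 − 16.4)/20 = 49.7°C.
Reverse: G+C = 5, N = 21 → Tm = 64.9 + 41·(5 − 16.4)/21 = 42.6°C.
|ΔTm| = |49.7 − 42.6| = 7.1°C, > 5.9°C.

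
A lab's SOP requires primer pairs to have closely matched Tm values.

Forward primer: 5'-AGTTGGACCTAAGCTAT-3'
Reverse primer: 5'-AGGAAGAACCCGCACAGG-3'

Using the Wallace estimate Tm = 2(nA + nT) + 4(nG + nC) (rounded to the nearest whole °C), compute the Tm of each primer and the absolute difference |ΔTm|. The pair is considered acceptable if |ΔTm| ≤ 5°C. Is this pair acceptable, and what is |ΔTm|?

|ΔTm| = 10°C; the pair is not acceptable.

Forward: A=5 T=5 G=4 C=3 → Tm = 2·10 + 4·7 = 48°C.
Reverse: A=7 T=0 G=6 C=5 → Tm = 2·7 + 4·11 = 58°C.
|ΔTm| = |48 − 58| = 10°C, > 5°C.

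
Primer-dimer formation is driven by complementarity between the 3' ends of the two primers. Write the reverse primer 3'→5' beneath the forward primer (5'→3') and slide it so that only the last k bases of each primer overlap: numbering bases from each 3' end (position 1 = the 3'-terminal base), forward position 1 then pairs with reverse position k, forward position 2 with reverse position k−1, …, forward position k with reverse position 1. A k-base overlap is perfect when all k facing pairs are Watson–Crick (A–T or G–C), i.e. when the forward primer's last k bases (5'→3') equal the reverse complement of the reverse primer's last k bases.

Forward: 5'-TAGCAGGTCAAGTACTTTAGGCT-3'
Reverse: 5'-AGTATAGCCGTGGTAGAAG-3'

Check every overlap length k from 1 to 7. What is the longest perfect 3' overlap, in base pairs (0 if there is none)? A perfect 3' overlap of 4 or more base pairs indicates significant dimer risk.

Longest perfect overlap: 2 complementary base pairs; below the dimer-risk threshold (threshold 4).

Last 7 bases (5'→3') — forward …TTAGGCT, reverse …GTAGAAG.
Reverse complement of the reverse primer's last 7 bases: CTTCTAC; its first k bases are the reverse complement of the reverse primer's last k bases, so a perfect k-base overlap needs the forward primer's last k bases to equal them.
Comparing (forward last k vs required): k=1: T vs C ✗; k=2: CT vs CT ✓; k=3: GCT vs CTT ✗; k=4: GGCT vs CTTC ✗; k=5: AGGCT vs CTTCT ✗; k=6: TAGGCT vs CTTCTA ✗; k=7: TTAGGCT vs CTTCTAC ✗.
Only k = 2 is perfect, so the longest perfect 3' overlap is 2.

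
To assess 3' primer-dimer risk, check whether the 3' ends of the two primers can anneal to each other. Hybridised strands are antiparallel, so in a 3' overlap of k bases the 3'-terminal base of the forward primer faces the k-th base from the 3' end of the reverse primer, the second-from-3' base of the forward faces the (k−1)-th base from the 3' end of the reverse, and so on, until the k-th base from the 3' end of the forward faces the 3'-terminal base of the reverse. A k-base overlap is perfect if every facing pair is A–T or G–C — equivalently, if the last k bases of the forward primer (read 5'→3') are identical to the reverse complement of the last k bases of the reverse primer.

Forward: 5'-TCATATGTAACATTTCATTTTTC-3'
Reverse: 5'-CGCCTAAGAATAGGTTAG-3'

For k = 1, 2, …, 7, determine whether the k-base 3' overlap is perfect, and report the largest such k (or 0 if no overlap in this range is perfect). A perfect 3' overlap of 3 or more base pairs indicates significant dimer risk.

Last 7 bases (5'→3') — forward …ATTTTTC, reverse …AGGTTAG.
Reverse complement of the reverse primer's last 7 bases: CTAACCT; its first k bases are the reverse complement of the reverse primer's last k bases, so a perfect k-base overlap needs the forward primer's last k bases to equal them.
Comparing (forward last k vs required): k=1: C vs C ✓; k=2: TC vs CT ✗; k=3: TTC vs CTA ✗; k=4: TTTC vs CTAA ✗; k=5: TTTTC vs CTAAC ✗; k=6: TTTTTC vs CTAACC ✗; k=7: ATTTTTC vs CTAACCT ✗.
Only k = 1 is perfect, so the longest perfect 3' overlap is 1.

Longest perfect overlap: 1 complementary base pair; below the dimer-risk threshold (threshold 3).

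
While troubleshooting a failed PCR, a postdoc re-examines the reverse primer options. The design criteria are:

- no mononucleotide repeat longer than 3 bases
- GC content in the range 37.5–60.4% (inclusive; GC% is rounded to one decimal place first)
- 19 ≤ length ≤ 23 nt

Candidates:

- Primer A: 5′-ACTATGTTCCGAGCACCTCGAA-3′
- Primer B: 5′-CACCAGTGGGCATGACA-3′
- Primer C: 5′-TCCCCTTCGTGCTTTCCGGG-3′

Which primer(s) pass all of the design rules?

Primer A (22 nt, A=6 T=5 G=4 C=7): longest run = 2 ✓; GC 11/22 = 50.0% ✓; length 22 ✓ — passes.
Primer B (17 nt, A=5 T=2 G=5 C=5): longest run = 3 ✓; GC 10/17 = 58.8% ✓; length 17, outside 19–23 ✗ — fails.
Primer C (20 nt, A=0 T=7 G=5 C=8): longest run = 4, exceeds 3 ✗; GC 13/20 = 65.0%, outside 37.5–60.4% ✗; length 20 ✓ — fails.

Primer A only.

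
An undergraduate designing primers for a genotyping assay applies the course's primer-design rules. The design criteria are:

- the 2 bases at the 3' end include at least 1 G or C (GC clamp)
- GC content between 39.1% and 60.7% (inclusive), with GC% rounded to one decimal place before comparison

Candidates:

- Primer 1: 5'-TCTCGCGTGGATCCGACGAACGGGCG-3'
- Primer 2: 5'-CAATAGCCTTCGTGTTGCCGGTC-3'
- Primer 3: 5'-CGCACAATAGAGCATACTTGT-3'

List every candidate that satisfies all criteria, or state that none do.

Primer 2 and Primer 3.

Primer 1 (26 nt, A=4 T=4 G=10 C=8): 3' end CG has 2 G/C ✓; GC 18/26 = 69.2%, outside 39.1–60.7% ✗ — fails.
Primer 2 (23 nt, A=3 T=7 G=6 C=7): 3' end TC has 1 G/C ✓; GC 13/23 = 56.5% ✓ — passes.
Primer 3 (21 nt, A=7 T=5 G=4 C=5): 3' end GT has 1 G/C ✓; GC 9/21 = 42.9% ✓ — passes.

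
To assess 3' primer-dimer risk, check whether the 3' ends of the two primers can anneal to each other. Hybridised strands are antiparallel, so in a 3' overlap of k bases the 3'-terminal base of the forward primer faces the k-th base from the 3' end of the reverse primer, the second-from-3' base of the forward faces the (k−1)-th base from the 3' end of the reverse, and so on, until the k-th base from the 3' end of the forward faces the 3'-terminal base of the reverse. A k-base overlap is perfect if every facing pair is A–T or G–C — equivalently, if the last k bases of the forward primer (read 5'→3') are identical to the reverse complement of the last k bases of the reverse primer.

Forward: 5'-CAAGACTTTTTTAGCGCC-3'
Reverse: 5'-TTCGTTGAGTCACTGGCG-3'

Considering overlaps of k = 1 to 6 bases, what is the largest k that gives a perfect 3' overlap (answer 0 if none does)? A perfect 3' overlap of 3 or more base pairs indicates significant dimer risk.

Last 6 bases (5'→3') — forward …AGCGCC, reverse …CTGGCG.
Reverse complement of the reverse primer's last 6 bases: CGCCAG; its first k bases are the reverse complement of the reverse primer's last k bases, so a perfect k-base overlap needs the forward primer's last k bases to equal them.
Comparing (forward last k vs required): k=1: C vs C ✓; k=2: CC vs CG ✗; k=3: GCC vs CGC ✗; k=4: CGCC vs CGCC ✓; k=5: GCGCC vs CGCCA ✗; k=6: AGCGCC vs CGCCAG ✗.
Perfect overlaps at k = 1, 4; the largest is 4.

Longest perfect overlap: 4 complementary base pairs; significant dimer risk (threshold 3).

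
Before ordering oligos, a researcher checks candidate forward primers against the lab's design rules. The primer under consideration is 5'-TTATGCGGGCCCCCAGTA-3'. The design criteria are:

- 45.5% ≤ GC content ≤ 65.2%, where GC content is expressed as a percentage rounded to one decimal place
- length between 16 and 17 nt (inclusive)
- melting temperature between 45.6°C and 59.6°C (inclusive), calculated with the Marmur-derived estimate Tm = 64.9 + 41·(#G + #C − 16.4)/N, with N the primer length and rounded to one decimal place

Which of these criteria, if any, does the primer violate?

Fails: length.

Base counts: A=3, T=4, G=5, C=6 (length 18).
GC content: GC 11/18 = 61.1% ✓
length: length 18, outside 16–17 ✗
Tm: Tm = 64.9 + 41·(11 − 16.4)/18 = 52.6°C ✓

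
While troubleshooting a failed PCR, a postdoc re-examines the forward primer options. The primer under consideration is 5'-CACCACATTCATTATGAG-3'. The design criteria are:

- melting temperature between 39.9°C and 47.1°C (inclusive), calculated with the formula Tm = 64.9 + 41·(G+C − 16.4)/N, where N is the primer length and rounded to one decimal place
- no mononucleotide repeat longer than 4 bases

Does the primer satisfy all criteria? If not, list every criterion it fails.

Meets all criteria.

Base counts: A=6, T=5, G=2, C=5 (length 18).
Tm: Tm = 64.9 + 41·(7 − 16.4)/18 = 43.5°C ✓
homopolymer run: longest run = 2 ✓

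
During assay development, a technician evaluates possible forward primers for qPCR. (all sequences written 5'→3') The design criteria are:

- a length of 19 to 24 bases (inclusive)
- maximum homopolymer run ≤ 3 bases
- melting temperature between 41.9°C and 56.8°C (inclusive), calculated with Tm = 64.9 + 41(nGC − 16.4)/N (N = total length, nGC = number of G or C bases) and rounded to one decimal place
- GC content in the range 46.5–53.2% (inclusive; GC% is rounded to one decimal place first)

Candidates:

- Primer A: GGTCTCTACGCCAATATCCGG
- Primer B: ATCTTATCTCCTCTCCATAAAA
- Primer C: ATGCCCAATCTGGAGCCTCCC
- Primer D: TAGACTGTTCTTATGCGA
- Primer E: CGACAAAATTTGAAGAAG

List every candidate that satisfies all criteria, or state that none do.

Primer A (21 nt, A=4 T=5 G=5 C=7): length 21 ✓; longest run = 2 ✓; Tm = 64.9 + 41·(12 − 16.4)/21 = 56.3°C ✓; GC 12/21 = 57.1%, outside 46.5–53.2% ✗ — fails.
Primer B (22 nt, A=7 T=8 G=0 C=7): length 22 ✓; longest run = 4, exceeds 3 ✗; Tm = 64.9 + 41·(7 − 16.4)/22 = 47.4°C ✓; GC 7/22 = 31.8%, outside 46.5–53.2% ✗ — fails.
Primer C (21 nt, A=4 T=4 G=4 C=9): length 21 ✓; longest run = 3 ✓; Tm = 64.9 + 41·(13 − 16.4)/21 = 58.3°C, outside 41.9–56.8°C ✗; GC 13/21 = 61.9%, outside 46.5–53.2% ✗ — fails.
Primer D (18 nt, A=4 T=7 G=4 C=3): length 18, outside 19–24 ✗; longest run = 2 ✓; Tm = 64.9 + 41·(7 − 16.4)/18 = 43.5°C ✓; GC 7/18 = 38.9%, outside 46.5–53.2% ✗ — fails.
Primer E (18 nt, A=9 T=3 G=4 C=2): length 18, outside 19–24 ✗; longest run = 4, exceeds 3 ✗; Tm = 64.9 + 41·(6 − 16.4)/18 = 41.2°C, outside 41.9–56.8°C ✗; GC 6/18 = 33.3%, outside 46.5–53.2% ✗ — fails.

None of the candidates satisfy all criteria.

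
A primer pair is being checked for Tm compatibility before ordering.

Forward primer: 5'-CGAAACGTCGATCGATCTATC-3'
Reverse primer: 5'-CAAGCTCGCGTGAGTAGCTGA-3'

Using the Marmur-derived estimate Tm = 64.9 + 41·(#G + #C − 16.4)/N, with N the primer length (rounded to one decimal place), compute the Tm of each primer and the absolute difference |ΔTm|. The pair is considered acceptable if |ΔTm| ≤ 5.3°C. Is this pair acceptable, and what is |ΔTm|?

Forward: G+C = 10, N = 21 → Tm = 64.9 + 41·(10 − 16.4)/21 = 52.4°C.
Reverse: G+C = 12, N = 21 → Tm = 64.9 + 41·(12 − 16.4)/21 = 56.3°C.
|ΔTm| = |52.4 − 56.3| = 3.9°C, ≤ 5.3°C.

|ΔTm| = 3.9°C; the pair is acceptable.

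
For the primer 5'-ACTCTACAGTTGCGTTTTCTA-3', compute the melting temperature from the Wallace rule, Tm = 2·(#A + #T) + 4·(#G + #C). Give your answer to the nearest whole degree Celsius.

Base counts: A=4, T=9, G=3, C=5 (length 21).
Tm = 2·(4+9) + 4·(3+5) = 2·13 + 4·8 = 26 + 32 = 58°C.

58°C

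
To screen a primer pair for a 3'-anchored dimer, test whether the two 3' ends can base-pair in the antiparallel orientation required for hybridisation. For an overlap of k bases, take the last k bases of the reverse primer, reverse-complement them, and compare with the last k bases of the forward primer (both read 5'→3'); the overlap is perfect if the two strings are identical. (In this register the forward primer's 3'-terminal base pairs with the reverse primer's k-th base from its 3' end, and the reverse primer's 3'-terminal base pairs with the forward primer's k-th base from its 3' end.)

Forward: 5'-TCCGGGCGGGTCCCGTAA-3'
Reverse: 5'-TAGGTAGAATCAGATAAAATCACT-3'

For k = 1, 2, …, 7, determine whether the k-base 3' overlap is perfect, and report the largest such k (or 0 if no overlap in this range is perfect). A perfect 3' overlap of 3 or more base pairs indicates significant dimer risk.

Longest perfect overlap: 1 complementary base pair; below the dimer-risk threshold (threshold 3).

Last 7 bases (5'→3') — forward …CCCGTAA, reverse …AATCACT.
Reverse complement of the reverse primer's last 7 bases: AGTGATT; its first k bases are the reverse complement of the reverse primer's last k bases, so a perfect k-base overlap needs the forward primer's last k bases to equal them.
Comparing (forward last k vs required): k=1: A vs A ✓; k=2: AA vs AG ✗; k=3: TAA vs AGT ✗; k=4: GTAA vs AGTG ✗; k=5: CGTAA vs AGTGA ✗; k=6: CCGTAA vs AGTGAT ✗; k=7: CCCGTAA vs AGTGATT ✗.
Only k = 1 is perfect, so the longest perfect 3' overlap is 1.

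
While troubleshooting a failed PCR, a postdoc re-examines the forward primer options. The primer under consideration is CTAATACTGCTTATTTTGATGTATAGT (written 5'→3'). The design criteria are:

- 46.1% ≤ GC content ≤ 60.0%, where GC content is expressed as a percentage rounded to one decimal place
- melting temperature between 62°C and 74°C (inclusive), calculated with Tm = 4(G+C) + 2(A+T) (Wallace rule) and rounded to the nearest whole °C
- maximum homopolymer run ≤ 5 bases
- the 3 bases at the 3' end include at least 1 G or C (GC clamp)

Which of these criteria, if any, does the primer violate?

Base counts: A=7, T=13, G=4, C=3 (length 27).
GC content: GC 7/27 = 25.9%, outside 46.1–60.0% ✗
Tm: Tm = 2·20 + 4·7 = 68°C ✓
homopolymer run: longest run = 4 ✓
GC clamp: 3' end AGT has 1 G/C ✓

Fails: GC content.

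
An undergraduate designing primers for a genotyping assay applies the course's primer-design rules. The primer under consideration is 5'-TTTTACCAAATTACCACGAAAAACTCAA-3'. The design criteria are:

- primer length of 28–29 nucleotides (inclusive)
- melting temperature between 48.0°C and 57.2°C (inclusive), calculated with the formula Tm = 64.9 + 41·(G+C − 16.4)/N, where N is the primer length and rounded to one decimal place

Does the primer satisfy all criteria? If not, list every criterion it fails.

Base counts: A=13, T=7, G=1, C=7 (length 28).
length: length 28 ✓
Tm: Tm = 64.9 + 41·(8 − 16.4)/28 = 52.6°C ✓

Meets all criteria.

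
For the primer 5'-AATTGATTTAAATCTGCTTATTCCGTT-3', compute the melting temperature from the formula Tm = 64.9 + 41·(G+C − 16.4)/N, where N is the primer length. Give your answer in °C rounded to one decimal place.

Base counts: A=7, T=13, G=3, C=4; G+C = 7, N = 27.
Tm = 64.9 + 41·(7 − 16.4)/27 = 64.9 + -385.40/27 = 50.6°C.

50.6°C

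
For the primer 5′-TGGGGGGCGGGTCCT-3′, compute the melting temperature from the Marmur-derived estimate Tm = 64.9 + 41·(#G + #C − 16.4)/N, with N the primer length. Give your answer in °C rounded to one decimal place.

Base counts: A=0, T=3, G=9, C=3; G+C = 12, N = 15.
Tm = 64.9 + 41·(12 − 16.4)/15 = 64.9 + -180.40/15 = 52.9°C.

52.9°C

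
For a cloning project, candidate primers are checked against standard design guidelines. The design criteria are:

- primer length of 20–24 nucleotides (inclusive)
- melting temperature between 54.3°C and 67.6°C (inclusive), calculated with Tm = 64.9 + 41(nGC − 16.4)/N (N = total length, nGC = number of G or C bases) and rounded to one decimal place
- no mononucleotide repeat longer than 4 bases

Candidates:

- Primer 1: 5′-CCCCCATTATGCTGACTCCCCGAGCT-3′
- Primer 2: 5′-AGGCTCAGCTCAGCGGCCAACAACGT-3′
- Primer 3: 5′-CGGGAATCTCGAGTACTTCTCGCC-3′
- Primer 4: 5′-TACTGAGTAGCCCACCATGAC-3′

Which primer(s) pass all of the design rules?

Primer 1 (26 nt, A=4 T=6 G=4 C=12): length 26, outside 20–24 ✗; Tm = 64.9 + 41·(16 − 16.4)/26 = 64.3°C ✓; longest run = 5, exceeds 4 ✗ — fails.
Primer 2 (26 nt, A=7 T=3 G=7 C=9): length 26, outside 20–24 ✗; Tm = 64.9 + 41·(16 − 16.4)/26 = 64.3°C ✓; longest run = 2 ✓ — fails.
Primer 3 (24 nt, A=4 T=6 G=6 C=8): length 24 ✓; Tm = 64.9 + 41·(14 − 16.4)/24 = 60.8°C ✓; longest run = 3 ✓ — passes.
Primer 4 (21 nt, A=6 T=4 G=4 C=7): length 21 ✓; Tm = 64.9 + 41·(11 − 16.4)/21 = 54.4°C ✓; longest run = 3 ✓ — passes.

Primer 3 and Primer 4.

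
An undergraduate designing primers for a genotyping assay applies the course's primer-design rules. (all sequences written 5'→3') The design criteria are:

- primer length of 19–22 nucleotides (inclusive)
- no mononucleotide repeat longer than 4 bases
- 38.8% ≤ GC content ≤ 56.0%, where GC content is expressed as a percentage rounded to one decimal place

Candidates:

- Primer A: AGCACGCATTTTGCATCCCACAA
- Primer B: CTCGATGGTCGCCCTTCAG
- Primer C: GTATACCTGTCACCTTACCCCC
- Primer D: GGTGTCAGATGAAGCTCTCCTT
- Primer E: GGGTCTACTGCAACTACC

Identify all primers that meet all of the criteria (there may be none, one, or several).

Primer D only.

Primer A (23 nt, A=7 T=5 G=3 C=8): length 23, outside 19–22 ✗; longest run = 4 ✓; GC 11/23 = 47.8% ✓ — fails.
Primer B (19 nt, A=2 T=5 G=5 C=7): length 19 ✓; longest run = 3 ✓; GC 12/19 = 63.2%, outside 38.8–56.0% ✗ — fails.
Primer C (22 nt, A=4 T=6 G=2 C=10): length 22 ✓; longest run = 5, exceeds 4 ✗; GC 12/22 = 54.5% ✓ — fails.
Primer D (22 nt, A=4 T=7 G=6 C=5): length 22 ✓; longest run = 2 ✓; GC 11/22 = 50.0% ✓ — passes.
Primer E (18 nt, A=4 T=4 G=4 C=6): length 18, outside 19–22 ✗; longest run = 3 ✓; GC 10/18 = 55.6% ✓ — fails.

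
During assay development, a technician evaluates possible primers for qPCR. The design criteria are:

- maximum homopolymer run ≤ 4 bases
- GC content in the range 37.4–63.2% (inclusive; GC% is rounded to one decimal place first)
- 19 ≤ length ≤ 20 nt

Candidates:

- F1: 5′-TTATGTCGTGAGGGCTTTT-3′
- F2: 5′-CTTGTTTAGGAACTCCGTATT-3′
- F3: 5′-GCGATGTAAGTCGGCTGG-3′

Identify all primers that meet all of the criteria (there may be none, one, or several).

F1 only.

F1 (19 nt, A=2 T=9 G=6 C=2): longest run = 4 ✓; GC 8/19 = 42.1% ✓; length 19 ✓ — passes.
F2 (21 nt, A=4 T=9 G=4 C=4): longest run = 3 ✓; GC 8/21 = 38.1% ✓; length 21, outside 19–20 ✗ — fails.
F3 (18 nt, A=3 T=4 G=8 C=3): longest run = 2 ✓; GC 11/18 = 61.1% ✓; length 18, outside 19–20 ✗ — fails.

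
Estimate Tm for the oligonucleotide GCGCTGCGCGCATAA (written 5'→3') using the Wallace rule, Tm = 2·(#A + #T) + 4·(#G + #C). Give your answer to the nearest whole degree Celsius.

Base counts: A=3, T=2, G=5, C=5 (length 15).
Tm = 2·(3+2) + 4·(5+5) = 2·5 + 4·10 = 10 + 40 = 50°C.

50°C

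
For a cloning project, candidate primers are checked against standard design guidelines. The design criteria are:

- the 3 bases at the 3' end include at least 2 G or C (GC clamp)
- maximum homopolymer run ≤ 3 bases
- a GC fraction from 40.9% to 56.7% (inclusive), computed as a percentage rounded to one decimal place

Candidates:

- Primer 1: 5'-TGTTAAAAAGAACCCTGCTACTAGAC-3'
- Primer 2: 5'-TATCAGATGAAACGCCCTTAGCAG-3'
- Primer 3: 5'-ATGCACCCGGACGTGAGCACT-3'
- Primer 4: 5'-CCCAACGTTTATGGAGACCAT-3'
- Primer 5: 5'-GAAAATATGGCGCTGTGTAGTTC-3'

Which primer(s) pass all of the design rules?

Primer 1 (26 nt, A=10 T=6 G=4 C=6): 3' end GAC has 2 G/C ✓; longest run = 5, exceeds 3 ✗; GC 10/26 = 38.5%, outside 40.9–56.7% ✗ — fails.
Primer 2 (24 nt, A=8 T=5 G=5 C=6): 3' end CAG has 2 G/C ✓; longest run = 3 ✓; GC 11/24 = 45.8% ✓ — passes.
Primer 3 (21 nt, A=5 T=3 G=6 C=7): 3' end ACT has 1 G/C, need ≥2 ✗; longest run = 3 ✓; GC 13/21 = 61.9%, outside 40.9–56.7% ✗ — fails.
Primer 4 (21 nt, A=6 T=5 G=4 C=6): 3' end CAT has 1 G/C, need ≥2 ✗; longest run = 3 ✓; GC 10/21 = 47.6% ✓ — fails.
Primer 5 (23 nt, A=6 T=7 G=7 C=3): 3' end TTC has 1 G/C, need ≥2 ✗; longest run = 4, exceeds 3 ✗; GC 10/23 = 43.5% ✓ — fails.

Primer 2 only.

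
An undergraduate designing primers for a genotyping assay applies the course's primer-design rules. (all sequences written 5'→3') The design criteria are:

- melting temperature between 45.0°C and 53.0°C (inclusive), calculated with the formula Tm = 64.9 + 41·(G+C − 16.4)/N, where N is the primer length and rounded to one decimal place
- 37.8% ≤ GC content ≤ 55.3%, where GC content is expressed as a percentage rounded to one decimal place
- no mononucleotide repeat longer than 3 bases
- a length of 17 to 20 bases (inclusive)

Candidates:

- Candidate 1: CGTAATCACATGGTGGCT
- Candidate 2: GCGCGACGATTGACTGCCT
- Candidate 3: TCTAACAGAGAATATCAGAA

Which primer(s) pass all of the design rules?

Candidate 1 (18 nt, A=4 T=5 G=5 C=4): Tm = 64.9 + 41·(9 − 16.4)/18 = 48.0°C ✓; GC 9/18 = 50.0% ✓; longest run = 2 ✓; length 18 ✓ — passes.
Candidate 2 (19 nt, A=3 T=4 G=6 C=6): Tm = 64.9 + 41·(12 − 16.4)/19 = 55.4°C, outside 45.0–53.0°C ✗; GC 12/19 = 63.2%, outside 37.8–55.3% ✗; longest run = 2 ✓; length 19 ✓ — fails.
Candidate 3 (20 nt, A=10 T=4 G=3 C=3): Tm = 64.9 + 41·(6 − 16.4)/20 = 43.6°C, outside 45.0–53.0°C ✗; GC 6/20 = 30.0%, outside 37.8–55.3% ✗; longest run = 2 ✓; length 20 ✓ — fails.

Candidate 1 only.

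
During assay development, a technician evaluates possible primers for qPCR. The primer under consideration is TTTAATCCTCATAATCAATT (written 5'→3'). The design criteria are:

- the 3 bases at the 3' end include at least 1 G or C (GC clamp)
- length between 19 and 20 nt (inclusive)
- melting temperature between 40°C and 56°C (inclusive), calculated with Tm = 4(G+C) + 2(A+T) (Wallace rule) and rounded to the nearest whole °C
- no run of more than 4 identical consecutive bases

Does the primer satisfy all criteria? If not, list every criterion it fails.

Fails: GC clamp.

Base counts: A=7, T=9, G=0, C=4 (length 20).
GC clamp: 3' end ATT has 0 G/C, need ≥1 ✗
length: length 20 ✓
Tm: Tm = 2·16 + 4·4 = 48°C ✓
homopolymer run: longest run = 3 ✓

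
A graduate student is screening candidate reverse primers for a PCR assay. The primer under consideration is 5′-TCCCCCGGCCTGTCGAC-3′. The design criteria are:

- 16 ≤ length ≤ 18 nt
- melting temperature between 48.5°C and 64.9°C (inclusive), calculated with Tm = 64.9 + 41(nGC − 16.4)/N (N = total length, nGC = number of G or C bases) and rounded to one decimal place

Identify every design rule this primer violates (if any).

Base counts: A=1, T=3, G=4, C=9 (length 17).
length: length 17 ✓
Tm: Tm = 64.9 + 41·(13 − 16.4)/17 = 56.7°C ✓

Meets all criteria.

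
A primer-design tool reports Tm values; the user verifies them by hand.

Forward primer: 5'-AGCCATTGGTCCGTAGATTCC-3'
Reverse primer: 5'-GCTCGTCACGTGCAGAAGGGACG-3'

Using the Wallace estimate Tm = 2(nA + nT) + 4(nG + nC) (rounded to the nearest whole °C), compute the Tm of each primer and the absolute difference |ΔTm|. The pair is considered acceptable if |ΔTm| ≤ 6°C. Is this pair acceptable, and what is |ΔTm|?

Forward: A=4 T=6 G=5 C=6 → Tm = 2·10 + 4·11 = 64°C.
Reverse: A=5 T=3 G=9 C=6 → Tm = 2·8 + 4·15 = 76°C.
|ΔTm| = |64 − 76| = 12°C, > 6°C.

|ΔTm| = 12°C; the pair is not acceptable.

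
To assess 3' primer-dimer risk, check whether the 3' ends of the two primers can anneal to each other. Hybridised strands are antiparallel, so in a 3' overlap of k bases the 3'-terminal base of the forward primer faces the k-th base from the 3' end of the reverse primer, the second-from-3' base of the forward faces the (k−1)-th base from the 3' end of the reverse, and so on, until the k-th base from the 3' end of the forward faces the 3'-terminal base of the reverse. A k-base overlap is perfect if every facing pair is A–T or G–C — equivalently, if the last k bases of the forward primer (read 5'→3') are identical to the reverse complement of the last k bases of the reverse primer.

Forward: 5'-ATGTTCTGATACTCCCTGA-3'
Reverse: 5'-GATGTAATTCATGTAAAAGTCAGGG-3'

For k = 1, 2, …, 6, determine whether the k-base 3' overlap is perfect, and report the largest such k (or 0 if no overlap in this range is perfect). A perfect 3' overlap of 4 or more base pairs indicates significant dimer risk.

Last 6 bases (5'→3') — forward …CCCTGA, reverse …TCAGGG.
Reverse complement of the reverse primer's last 6 bases: CCCTGA; its first k bases are the reverse complement of the reverse primer's last k bases, so a perfect k-base overlap needs the forward primer's last k bases to equal them.
Comparing (forward last k vs required): k=1: A vs C ✗; k=2: GA vs CC ✗; k=3: TGA vs CCC ✗; k=4: CTGA vs CCCT ✗; k=5: CCTGA vs CCCTG ✗; k=6: CCCTGA vs CCCTGA ✓.
Only k = 6 is perfect, so the longest perfect 3' overlap is 6.

Longest perfect overlap: 6 complementary base pairs; significant dimer risk (threshold 4).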